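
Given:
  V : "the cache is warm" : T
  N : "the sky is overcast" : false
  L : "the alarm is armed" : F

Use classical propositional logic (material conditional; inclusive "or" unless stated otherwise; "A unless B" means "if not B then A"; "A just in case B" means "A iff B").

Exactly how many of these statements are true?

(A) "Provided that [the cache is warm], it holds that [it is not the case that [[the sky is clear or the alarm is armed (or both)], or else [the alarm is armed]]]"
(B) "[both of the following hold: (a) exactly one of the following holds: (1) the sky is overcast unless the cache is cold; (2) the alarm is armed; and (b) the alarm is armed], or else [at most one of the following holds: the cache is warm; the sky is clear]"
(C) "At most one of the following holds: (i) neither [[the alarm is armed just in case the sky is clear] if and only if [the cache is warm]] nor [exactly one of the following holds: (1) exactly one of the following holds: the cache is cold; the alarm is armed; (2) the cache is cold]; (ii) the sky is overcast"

(A): Formalization: V → ¬((¬N ∨ L) ∨ L)

¬N = ¬F = T
¬N ∨ L = T ∨ F = T
(¬N ∨ L) ∨ L = T ∨ F = T
¬((¬N ∨ L) ∨ L) = ¬T = F
V → ¬((¬N ∨ L) ∨ L) = T → F = F
Hence (A) is false.

(B): Parsed as (((N ∨ ¬V) ⊕ L) ∧ L) ∨ (V ↑ ¬N)

¬V = ¬T = F
N ∨ ¬V = F ∨ F = F
(N ∨ ¬V) ⊕ L = F ⊕ F = F
((N ∨ ¬V) ⊕ L) ∧ L = F ∧ F = F
¬N = ¬F = T
V ↑ ¬N = T ↑ T = F
(((N ∨ ¬V) ⊕ L) ∧ L) ∨ (V ↑ ¬N) = F ∨ F = F
Hence (B) is false.

(C): Parsed as (((L ↔ ¬N) ↔ V) ↓ ((¬V ⊕ L) ⊕ ¬V)) ↑ N

¬N = ¬F = T
L ↔ ¬N = F ↔ T = F
(L ↔ ¬N) ↔ V = F ↔ T = F
¬V = ¬T = F
¬V ⊕ L = F ⊕ F = F
¬V = ¬T = F
(¬V ⊕ L) ⊕ ¬V = F ⊕ F = F
((L ↔ ¬N) ↔ V) ↓ ((¬V ⊕ L) ⊕ ¬V) = F ↓ F = T
(((L ↔ ¬N) ↔ V) ↓ ((¬V ⊕ L) ⊕ ¬V)) ↑ N = T ↑ F = T
Hence (C) is true.

1 of the 3 statements is true.

1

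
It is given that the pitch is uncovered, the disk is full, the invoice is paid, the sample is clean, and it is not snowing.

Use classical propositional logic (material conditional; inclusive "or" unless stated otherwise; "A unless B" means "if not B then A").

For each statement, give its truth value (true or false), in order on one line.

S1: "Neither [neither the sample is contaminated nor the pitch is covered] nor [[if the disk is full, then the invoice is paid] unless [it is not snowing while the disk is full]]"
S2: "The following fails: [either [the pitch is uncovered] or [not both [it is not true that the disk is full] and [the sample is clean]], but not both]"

Let S = "the sample is contaminated" (False), P = "the pitch is covered" (False), Q = "the disk is full" (True), R = "the invoice is paid" (True), U = "it is snowing" (False).

S1: Formalization: (S nor P) nor ((Q -> R) or (not U and Q))

S nor P = False nor False = True
Q -> R = True -> True = True
not U = not False = True
not U and Q = True and True = True
(Q -> R) or (not U and Q) = True or True = True
(S nor P) nor ((Q -> R) or (not U and Q)) = True nor True = False
Hence S1 is false.

S2: Formalization: not (not P xor (not Q nand not S))

not P = not False = True
not Q = not True = False
not S = not False = True
not Q nand not S = False nand True = True
not P xor (not Q nand not S) = True xor True = False
not (not P xor (not Q nand not S)) = not False = True
Thus S2 is true.

S1 F, S2 T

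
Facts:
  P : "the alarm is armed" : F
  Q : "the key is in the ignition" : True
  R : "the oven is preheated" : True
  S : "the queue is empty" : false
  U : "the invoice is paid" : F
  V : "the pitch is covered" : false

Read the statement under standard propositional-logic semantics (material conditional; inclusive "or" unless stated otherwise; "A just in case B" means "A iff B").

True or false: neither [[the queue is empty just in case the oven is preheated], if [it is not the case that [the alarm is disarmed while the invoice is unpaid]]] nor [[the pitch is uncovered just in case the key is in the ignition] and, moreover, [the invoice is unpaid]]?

Parsed as (¬(¬P ∧ ¬U) → (S ↔ R)) ↓ ((¬V ↔ Q) ∧ ¬U)

¬P = ¬F = T
¬U = ¬F = T
¬P ∧ ¬U = T ∧ T = T
¬(¬P ∧ ¬U) = ¬T = F
S ↔ R = F ↔ T = F
¬(¬P ∧ ¬U) → (S ↔ R) = F → F = T
¬V = ¬F = T
¬V ↔ Q = T ↔ T = T
¬U = ¬F = T
(¬V ↔ Q) ∧ ¬U = T ∧ T = T
(¬(¬P ∧ ¬U) → (S ↔ R)) ↓ ((¬V ↔ Q) ∧ ¬U) = T ↓ T = F

False.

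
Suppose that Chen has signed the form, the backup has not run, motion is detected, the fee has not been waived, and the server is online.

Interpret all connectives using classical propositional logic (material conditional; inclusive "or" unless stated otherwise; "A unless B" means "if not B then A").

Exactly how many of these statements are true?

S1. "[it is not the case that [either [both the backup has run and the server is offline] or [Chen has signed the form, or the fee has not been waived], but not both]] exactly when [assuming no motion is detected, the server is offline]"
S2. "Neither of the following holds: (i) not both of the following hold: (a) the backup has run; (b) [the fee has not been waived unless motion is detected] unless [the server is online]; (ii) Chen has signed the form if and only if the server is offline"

0

Let Q = "the backup has run" (False), U = "the server is online" (True), P = "Chen has signed the form" (True), S = "the fee has been waived" (False), R = "motion is detected" (True).

S1: Parsed as not ((Q and not U) xor (P or not S)) iff (not R -> not U)

not U = not True = False
Q and not U = False and False = False
not S = not False = True
P or not S = True or True = True
(Q and not U) xor (P or not S) = False xor True = True
not ((Q and not U) xor (P or not S)) = not True = False
not R = not True = False
not U = not True = False
not R -> not U = False -> False = True
not ((Q and not U) xor (P or not S)) iff (not R -> not U) = False iff True = False
So S1 is false.

S2: Formalization: (Q nand ((not S or R) or U)) nor (P iff not U)

not S = not False = True
not S or R = True or True = True
(not S or R) or U = True or True = True
Q nand ((not S or R) or U) = False nand True = True
not U = not True = False
P iff not U = True iff False = False
(Q nand ((not S or R) or U)) nor (P iff not U) = True nor False = False
So S2 is false.

Count: 0.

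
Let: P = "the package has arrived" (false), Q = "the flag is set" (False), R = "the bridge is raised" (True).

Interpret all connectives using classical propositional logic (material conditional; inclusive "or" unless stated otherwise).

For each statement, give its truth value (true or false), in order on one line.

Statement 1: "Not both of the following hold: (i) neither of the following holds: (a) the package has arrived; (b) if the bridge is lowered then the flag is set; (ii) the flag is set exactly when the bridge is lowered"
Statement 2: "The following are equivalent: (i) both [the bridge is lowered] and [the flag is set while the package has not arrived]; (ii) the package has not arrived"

Statement 1: Formalization: (P nor (not R -> Q)) nand (Q iff not R)

not R = not True = False
not R -> Q = False -> False = True
P nor (not R -> Q) = False nor True = False
not R = not True = False
Q iff not R = False iff False = True
(P nor (not R -> Q)) nand (Q iff not R) = False nand True = True
So Statement 1 is true.

Statement 2: This is (not R and (Q and not P)) iff not P.

not R = not True = False
not P = not False = True
Q and not P = False and True = False
not R and (Q and not P) = False and False = False
not P = not False = True
(not R and (Q and not P)) iff not P = False iff True = False
Thus Statement 2 is false.

Statement 1 true, Statement 2 false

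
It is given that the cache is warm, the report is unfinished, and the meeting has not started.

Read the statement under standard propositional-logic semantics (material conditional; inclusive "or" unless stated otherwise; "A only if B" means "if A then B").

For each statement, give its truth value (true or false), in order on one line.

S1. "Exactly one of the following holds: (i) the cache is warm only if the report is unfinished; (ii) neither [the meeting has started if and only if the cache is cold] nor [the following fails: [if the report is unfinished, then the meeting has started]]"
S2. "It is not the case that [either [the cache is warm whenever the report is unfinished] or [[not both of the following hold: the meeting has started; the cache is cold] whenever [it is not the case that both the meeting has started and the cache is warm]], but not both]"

S1 True / S2 True

Let S = "the cache is warm" (T), G = "the report is finished" (F), U = "the meeting has started" (F).

S1: Parsed as (S → ¬G) ⊕ ((U ↔ ¬S) ↓ ¬(¬G → U))

¬G = ¬F = T
S → ¬G = T → T = T
¬S = ¬T = F
U ↔ ¬S = F ↔ F = T
¬G = ¬F = T
¬G → U = T → F = F
¬(¬G → U) = ¬F = T
(U ↔ ¬S) ↓ ¬(¬G → U) = T ↓ T = F
(S → ¬G) ⊕ ((U ↔ ¬S) ↓ ¬(¬G → U)) = T ⊕ F = T
Hence S1 is true.

S2: Parsed as ¬((¬G → S) ⊕ ((U ↑ S) → (U ↑ ¬S)))

¬G = ¬F = T
¬G → S = T → T = T
U ↑ S = F ↑ T = T
¬S = ¬T = F
U ↑ ¬S = F ↑ F = T
(U ↑ S) → (U ↑ ¬S) = T → T = T
(¬G → S) ⊕ ((U ↑ S) → (U ↑ ¬S)) = T ⊕ T = F
¬((¬G → S) ⊕ ((U ↑ S) → (U ↑ ¬S))) = ¬F = T
So S2 is true.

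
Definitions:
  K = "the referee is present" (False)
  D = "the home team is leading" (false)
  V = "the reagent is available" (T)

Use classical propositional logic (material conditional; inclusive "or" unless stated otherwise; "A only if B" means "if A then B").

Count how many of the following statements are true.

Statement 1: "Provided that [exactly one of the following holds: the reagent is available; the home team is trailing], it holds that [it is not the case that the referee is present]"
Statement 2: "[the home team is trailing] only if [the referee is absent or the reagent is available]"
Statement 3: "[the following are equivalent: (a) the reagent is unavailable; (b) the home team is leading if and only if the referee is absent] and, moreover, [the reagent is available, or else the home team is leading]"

3

Statement 1: Formalization: (V ⊕ ¬D) → ¬K

¬D = ¬F = T
V ⊕ ¬D = T ⊕ T = F
¬K = ¬F = T
(V ⊕ ¬D) → ¬K = F → T = T
Thus Statement 1 is true.

Statement 2: Parsed as ¬D → (¬K ∨ V)

¬D = ¬F = T
¬K = ¬F = T
¬K ∨ V = T ∨ T = T
¬D → (¬K ∨ V) = T → T = T
Thus Statement 2 is true.

Statement 3: In symbols: (¬V ↔ (D ↔ ¬K)) ∧ (V ∨ D)

¬V = ¬T = F
¬K = ¬F = T
D ↔ ¬K = F ↔ T = F
¬V ↔ (D ↔ ¬K) = F ↔ F = T
V ∨ D = T ∨ F = T
(¬V ↔ (D ↔ ¬K)) ∧ (V ∨ D) = T ∧ T = T
So Statement 3 is true.

Count: 3.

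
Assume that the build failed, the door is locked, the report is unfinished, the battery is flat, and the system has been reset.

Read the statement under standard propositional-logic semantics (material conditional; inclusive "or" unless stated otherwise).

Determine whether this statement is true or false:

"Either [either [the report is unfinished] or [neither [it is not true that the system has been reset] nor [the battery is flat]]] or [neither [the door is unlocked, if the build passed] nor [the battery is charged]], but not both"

Let R = "the report is finished" (F), U = "the system has been reset" (T), S = "the battery is charged" (F), P = "the build passed" (F), Q = "the door is locked" (T).
Parsed as (~R | (~U nor ~S)) xor ((P -> ~Q) nor S)

~R = ~F = T
~U = ~T = F
~S = ~F = T
~U nor ~S = F nor T = F
~R | (~U nor ~S) = T | F = T
~Q = ~T = F
P -> ~Q = F -> F = T
(P -> ~Q) nor S = T nor F = F
(~R | (~U nor ~S)) xor ((P -> ~Q) nor S) = T xor F = T

The statement is true.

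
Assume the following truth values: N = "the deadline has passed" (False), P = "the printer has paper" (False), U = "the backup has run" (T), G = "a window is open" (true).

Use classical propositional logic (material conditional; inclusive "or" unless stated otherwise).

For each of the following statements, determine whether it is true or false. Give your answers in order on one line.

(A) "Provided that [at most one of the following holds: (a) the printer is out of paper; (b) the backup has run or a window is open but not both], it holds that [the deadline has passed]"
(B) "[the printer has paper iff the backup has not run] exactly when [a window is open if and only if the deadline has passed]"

(A): Formalization: (¬P ↑ (U ⊕ G)) → N

¬P = ¬F = T
U ⊕ G = T ⊕ T = F
¬P ↑ (U ⊕ G) = T ↑ F = T
(¬P ↑ (U ⊕ G)) → N = T → F = F
So (A) is false.

(B): This is (P ↔ ¬U) ↔ (G ↔ N).

¬U = ¬T = F
P ↔ ¬U = F ↔ F = T
G ↔ N = T ↔ F = F
(P ↔ ¬U) ↔ (G ↔ N) = T ↔ F = F
Hence (B) is false.

(A) F; (B) F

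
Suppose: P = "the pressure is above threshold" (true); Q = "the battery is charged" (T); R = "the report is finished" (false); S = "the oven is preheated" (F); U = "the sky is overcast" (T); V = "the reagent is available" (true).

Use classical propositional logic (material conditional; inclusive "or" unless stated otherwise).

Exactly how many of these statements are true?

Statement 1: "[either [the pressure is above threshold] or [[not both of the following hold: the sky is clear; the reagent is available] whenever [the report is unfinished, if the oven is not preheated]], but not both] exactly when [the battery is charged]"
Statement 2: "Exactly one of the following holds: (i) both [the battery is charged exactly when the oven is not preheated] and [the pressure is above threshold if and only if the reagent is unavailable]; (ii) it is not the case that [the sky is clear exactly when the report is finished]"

0

Statement 1: Formalization: (P xor ((~S -> ~R) -> (~U nand V))) <-> Q

~S = ~F = T
~R = ~F = T
~S -> ~R = T -> T = T
~U = ~T = F
~U nand V = F nand T = T
(~S -> ~R) -> (~U nand V) = T -> T = T
P xor ((~S -> ~R) -> (~U nand V)) = T xor T = F
(P xor ((~S -> ~R) -> (~U nand V))) <-> Q = F <-> T = F
Hence Statement 1 is false.

Statement 2: Formalization: ((Q <-> ~S) & (P <-> ~V)) xor ~(~U <-> R)

~S = ~F = T
Q <-> ~S = T <-> T = T
~V = ~T = F
P <-> ~V = T <-> F = F
(Q <-> ~S) & (P <-> ~V) = T & F = F
~U = ~T = F
~U <-> R = F <-> F = T
~(~U <-> R) = ~T = F
((Q <-> ~S) & (P <-> ~V)) xor ~(~U <-> R) = F xor F = F
Thus Statement 2 is false.

True statements: 0 (none).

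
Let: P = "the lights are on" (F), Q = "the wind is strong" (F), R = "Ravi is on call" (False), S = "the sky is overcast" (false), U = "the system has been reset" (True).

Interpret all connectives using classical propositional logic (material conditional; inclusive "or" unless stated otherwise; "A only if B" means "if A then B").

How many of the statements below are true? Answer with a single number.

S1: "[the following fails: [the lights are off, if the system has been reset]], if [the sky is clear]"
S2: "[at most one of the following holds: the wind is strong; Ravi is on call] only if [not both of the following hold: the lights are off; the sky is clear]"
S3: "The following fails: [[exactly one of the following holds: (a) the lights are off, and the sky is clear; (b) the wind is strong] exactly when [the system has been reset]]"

0

S1: Parsed as not S -> not (U -> not P)

not S = not False = True
not P = not False = True
U -> not P = True -> True = True
not (U -> not P) = not True = False
not S -> not (U -> not P) = True -> False = False
So S1 is false.

S2: This is (Q nand R) -> (not P nand not S).

Q nand R = False nand False = True
not P = not False = True
not S = not False = True
not P nand not S = True nand True = False
(Q nand R) -> (not P nand not S) = True -> False = False
So S2 is false.

S3: Formalization: not (((not P and not S) xor Q) iff U)

not P = not False = True
not S = not False = True
not P and not S = True and True = True
(not P and not S) xor Q = True xor False = True
((not P and not S) xor Q) iff U = True iff True = True
not (((not P and not S) xor Q) iff U) = not True = False
Hence S3 is false.

True statements: 0 (none).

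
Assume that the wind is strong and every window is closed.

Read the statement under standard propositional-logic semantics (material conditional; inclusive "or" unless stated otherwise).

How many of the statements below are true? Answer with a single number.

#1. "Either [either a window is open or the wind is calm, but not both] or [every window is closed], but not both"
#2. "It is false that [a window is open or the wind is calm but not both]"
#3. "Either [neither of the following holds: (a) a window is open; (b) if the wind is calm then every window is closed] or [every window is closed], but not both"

3

Let G = "a window is open" (F), P = "the wind is strong" (T).

#1: Formalization: (G xor ~P) xor ~G

~P = ~T = F
G xor ~P = F xor F = F
~G = ~F = T
(G xor ~P) xor ~G = F xor T = T
So #1 is true.

#2: Parsed as ~(G xor ~P)

~P = ~T = F
G xor ~P = F xor F = F
~(G xor ~P) = ~F = T
Thus #2 is true.

#3: In symbols: (G nor (~P -> ~G)) xor ~G

~P = ~T = F
~G = ~F = T
~P -> ~G = F -> T = T
G nor (~P -> ~G) = F nor T = F
~G = ~F = T
(G nor (~P -> ~G)) xor ~G = F xor T = T
Hence #3 is true.

True statements: 3.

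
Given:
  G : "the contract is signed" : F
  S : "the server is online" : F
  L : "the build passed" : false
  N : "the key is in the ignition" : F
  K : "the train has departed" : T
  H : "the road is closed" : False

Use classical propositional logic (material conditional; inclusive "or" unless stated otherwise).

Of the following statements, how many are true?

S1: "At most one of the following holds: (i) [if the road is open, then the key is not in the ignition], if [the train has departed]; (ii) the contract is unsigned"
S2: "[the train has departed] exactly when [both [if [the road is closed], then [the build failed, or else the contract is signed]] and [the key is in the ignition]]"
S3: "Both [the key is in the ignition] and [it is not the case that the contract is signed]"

0

S1: This is (K → (¬H → ¬N)) ↑ ¬G.

¬H = ¬F = T
¬N = ¬F = T
¬H → ¬N = T → T = T
K → (¬H → ¬N) = T → T = T
¬G = ¬F = T
(K → (¬H → ¬N)) ↑ ¬G = T ↑ T = F
Hence S1 is false.

S2: In symbols: K ↔ ((H → (¬L ∨ G)) ∧ N)

¬L = ¬F = T
¬L ∨ G = T ∨ F = T
H → (¬L ∨ G) = F → T = T
(H → (¬L ∨ G)) ∧ N = T ∧ F = F
K ↔ ((H → (¬L ∨ G)) ∧ N) = T ↔ F = F
Hence S2 is false.

S3: Formalization: N ∧ ¬G

¬G = ¬F = T
N ∧ ¬G = F ∧ T = F
Hence S3 is false.

True statements: 0 (none).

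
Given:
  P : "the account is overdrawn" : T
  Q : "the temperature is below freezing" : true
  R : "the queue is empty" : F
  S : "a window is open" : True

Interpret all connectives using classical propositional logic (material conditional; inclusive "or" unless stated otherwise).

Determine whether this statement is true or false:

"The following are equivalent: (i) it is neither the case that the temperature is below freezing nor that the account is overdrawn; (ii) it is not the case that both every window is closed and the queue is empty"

In symbols: (Q nor P) iff (not S nand R)

Q nor P = True nor True = False
not S = not True = False
not S nand R = False nand False = True
(Q nor P) iff (not S nand R) = False iff True = False

false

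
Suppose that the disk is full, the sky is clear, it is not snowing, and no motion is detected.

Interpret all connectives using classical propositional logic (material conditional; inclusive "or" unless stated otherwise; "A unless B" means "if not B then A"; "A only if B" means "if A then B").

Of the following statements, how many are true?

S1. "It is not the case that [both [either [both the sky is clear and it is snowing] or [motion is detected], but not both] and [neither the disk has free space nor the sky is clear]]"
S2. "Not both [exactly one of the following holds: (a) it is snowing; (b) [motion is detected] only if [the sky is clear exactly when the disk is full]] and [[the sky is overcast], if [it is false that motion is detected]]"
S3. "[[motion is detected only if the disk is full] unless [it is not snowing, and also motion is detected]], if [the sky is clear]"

3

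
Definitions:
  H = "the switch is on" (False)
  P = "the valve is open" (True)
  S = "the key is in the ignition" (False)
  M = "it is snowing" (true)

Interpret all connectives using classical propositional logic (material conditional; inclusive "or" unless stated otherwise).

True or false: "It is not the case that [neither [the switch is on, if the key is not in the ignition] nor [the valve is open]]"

Values: S=False, H=False, P=True.
In symbols: not ((not S -> H) nor P)

not S = not False = True
not S -> H = True -> False = False
(not S -> H) nor P = False nor True = False
not ((not S -> H) nor P) = not False = True

The statement is true.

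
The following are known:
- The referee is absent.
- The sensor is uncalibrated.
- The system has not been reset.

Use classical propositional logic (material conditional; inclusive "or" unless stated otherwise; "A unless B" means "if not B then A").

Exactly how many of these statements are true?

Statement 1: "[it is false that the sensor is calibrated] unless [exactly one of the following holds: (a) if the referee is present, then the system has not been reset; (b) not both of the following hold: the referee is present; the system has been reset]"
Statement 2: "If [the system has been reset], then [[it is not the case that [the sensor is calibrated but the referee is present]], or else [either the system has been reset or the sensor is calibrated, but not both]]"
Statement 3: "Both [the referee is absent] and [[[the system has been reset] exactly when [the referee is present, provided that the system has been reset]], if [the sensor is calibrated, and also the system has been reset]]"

Let L = "the sensor is calibrated" (F), D = "the referee is present" (F), R = "the system has been reset" (F).

Statement 1: This is ¬L ∨ ((D → ¬R) ⊕ (D ↑ R)).

¬L = ¬F = T
¬R = ¬F = T
D → ¬R = F → T = T
D ↑ R = F ↑ F = T
(D → ¬R) ⊕ (D ↑ R) = T ⊕ T = F
¬L ∨ ((D → ¬R) ⊕ (D ↑ R)) = T ∨ F = T
Hence Statement 1 is true.

Statement 2: Parsed as R → (¬(L ∧ D) ∨ (R ⊕ L))

L ∧ D = F ∧ F = F
¬(L ∧ D) = ¬F = T
R ⊕ L = F ⊕ F = F
¬(L ∧ D) ∨ (R ⊕ L) = T ∨ F = T
R → (¬(L ∧ D) ∨ (R ⊕ L)) = F → T = T
So Statement 2 is true.

Statement 3: Formalization: ¬D ∧ ((L ∧ R) → (R ↔ (R → D)))

¬D = ¬F = T
L ∧ R = F ∧ F = F
R → D = F → F = T
R ↔ (R → D) = F ↔ T = F
(L ∧ R) → (R ↔ (R → D)) = F → F = T
¬D ∧ ((L ∧ R) → (R ↔ (R → D))) = T ∧ T = T
Hence Statement 3 is true.

True statements: 3 (Statement 1, Statement 2, Statement 3).

3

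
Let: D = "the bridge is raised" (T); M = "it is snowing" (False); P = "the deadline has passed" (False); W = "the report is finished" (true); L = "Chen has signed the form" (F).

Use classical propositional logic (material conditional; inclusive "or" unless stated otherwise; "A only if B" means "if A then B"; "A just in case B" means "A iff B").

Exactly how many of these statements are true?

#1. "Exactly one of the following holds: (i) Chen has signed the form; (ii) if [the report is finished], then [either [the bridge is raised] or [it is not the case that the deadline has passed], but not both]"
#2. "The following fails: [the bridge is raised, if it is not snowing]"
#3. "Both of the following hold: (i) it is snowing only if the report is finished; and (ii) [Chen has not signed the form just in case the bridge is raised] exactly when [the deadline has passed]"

0

#1: In symbols: L xor (W -> (D xor ~P))

~P = ~F = T
D xor ~P = T xor T = F
W -> (D xor ~P) = T -> F = F
L xor (W -> (D xor ~P)) = F xor F = F
So #1 is false.

#2: This is ~(~M -> D).

~M = ~F = T
~M -> D = T -> T = T
~(~M -> D) = ~T = F
Thus #2 is false.

#3: In symbols: (M -> W) & ((~L <-> D) <-> P)

M -> W = F -> T = T
~L = ~F = T
~L <-> D = T <-> T = T
(~L <-> D) <-> P = T <-> F = F
(M -> W) & ((~L <-> D) <-> P) = T & F = F
Thus #3 is false.

0 of the 3 statements are true (none).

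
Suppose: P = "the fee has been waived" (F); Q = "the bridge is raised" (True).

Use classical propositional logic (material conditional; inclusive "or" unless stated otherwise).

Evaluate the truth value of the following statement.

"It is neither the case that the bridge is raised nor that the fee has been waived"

In symbols: Q nor P

Q nor P = True nor False = False

False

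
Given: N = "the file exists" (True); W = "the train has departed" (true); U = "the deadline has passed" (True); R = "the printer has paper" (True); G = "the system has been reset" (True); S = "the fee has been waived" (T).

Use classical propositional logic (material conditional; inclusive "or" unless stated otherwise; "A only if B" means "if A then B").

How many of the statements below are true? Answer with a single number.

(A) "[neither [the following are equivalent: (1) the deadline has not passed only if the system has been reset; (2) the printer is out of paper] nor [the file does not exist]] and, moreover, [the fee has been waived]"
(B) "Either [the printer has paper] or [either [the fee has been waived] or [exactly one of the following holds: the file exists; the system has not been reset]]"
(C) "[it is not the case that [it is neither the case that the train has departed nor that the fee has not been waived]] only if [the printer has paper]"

3

(A): This is (((¬U → G) ↔ ¬R) ↓ ¬N) ∧ S.

¬U = ¬T = F
¬U → G = F → T = T
¬R = ¬T = F
(¬U → G) ↔ ¬R = T ↔ F = F
¬N = ¬T = F
((¬U → G) ↔ ¬R) ↓ ¬N = F ↓ F = T
(((¬U → G) ↔ ¬R) ↓ ¬N) ∧ S = T ∧ T = T
Thus (A) is true.

(B): This is R ∨ (S ∨ (N ⊕ ¬G)).

¬G = ¬T = F
N ⊕ ¬G = T ⊕ F = T
S ∨ (N ⊕ ¬G) = T ∨ T = T
R ∨ (S ∨ (N ⊕ ¬G)) = T ∨ T = T
So (B) is true.

(C): Parsed as ¬(W ↓ ¬S) → R

¬S = ¬T = F
W ↓ ¬S = T ↓ F = F
¬(W ↓ ¬S) = ¬F = T
¬(W ↓ ¬S) → R = T → T = T
So (C) is true.

Count: 3.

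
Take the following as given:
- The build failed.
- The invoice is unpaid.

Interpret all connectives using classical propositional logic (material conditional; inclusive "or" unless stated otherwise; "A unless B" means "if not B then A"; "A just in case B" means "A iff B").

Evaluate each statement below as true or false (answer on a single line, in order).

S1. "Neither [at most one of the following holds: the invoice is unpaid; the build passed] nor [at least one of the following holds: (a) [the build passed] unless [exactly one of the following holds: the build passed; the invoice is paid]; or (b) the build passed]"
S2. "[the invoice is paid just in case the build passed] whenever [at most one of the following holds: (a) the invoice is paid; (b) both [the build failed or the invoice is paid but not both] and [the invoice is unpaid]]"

S1 false; S2 true

Let Q = "the invoice is paid" (F), P = "the build passed" (F).

S1: Formalization: (~Q nand P) nor ((P | (P xor Q)) | P)

~Q = ~F = T
~Q nand P = T nand F = T
P xor Q = F xor F = F
P | (P xor Q) = F | F = F
(P | (P xor Q)) | P = F | F = F
(~Q nand P) nor ((P | (P xor Q)) | P) = T nor F = F
Thus S1 is false.

S2: Formalization: (Q nand ((~P xor Q) & ~Q)) -> (Q <-> P)

~P = ~F = T
~P xor Q = T xor F = T
~Q = ~F = T
(~P xor Q) & ~Q = T & T = T
Q nand ((~P xor Q) & ~Q) = F nand T = T
Q <-> P = F <-> F = T
(Q nand ((~P xor Q) & ~Q)) -> (Q <-> P) = T -> T = T
Thus S2 is true.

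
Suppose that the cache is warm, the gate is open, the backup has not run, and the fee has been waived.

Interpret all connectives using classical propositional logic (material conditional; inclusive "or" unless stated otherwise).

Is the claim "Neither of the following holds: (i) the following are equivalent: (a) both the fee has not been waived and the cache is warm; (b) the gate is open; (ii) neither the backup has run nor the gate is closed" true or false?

False.

Let M = "the fee has been waived" (True), V = "the cache is warm" (True), H = "the gate is open" (True), N = "the backup has run" (False).
Parsed as ((not M and V) iff H) nor (N nor not H)

not M = not True = False
not M and V = False and True = False
(not M and V) iff H = False iff True = False
not H = not True = False
N nor not H = False nor False = True
((not M and V) iff H) nor (N nor not H) = False nor True = False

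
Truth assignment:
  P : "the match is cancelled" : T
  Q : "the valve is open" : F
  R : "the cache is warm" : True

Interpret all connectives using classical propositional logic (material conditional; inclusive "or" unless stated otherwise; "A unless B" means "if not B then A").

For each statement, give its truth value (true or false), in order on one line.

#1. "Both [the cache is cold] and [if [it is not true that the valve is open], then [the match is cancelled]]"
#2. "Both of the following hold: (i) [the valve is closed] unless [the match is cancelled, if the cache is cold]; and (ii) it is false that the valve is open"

#1: This is ¬R ∧ (¬Q → P).

¬R = ¬T = F
¬Q = ¬F = T
¬Q → P = T → T = T
¬R ∧ (¬Q → P) = F ∧ T = F
Hence #1 is false.

#2: This is (¬Q ∨ (¬R → P)) ∧ ¬Q.

¬Q = ¬F = T
¬R = ¬T = F
¬R → P = F → T = T
¬Q ∨ (¬R → P) = T ∨ T = T
¬Q = ¬F = T
(¬Q ∨ (¬R → P)) ∧ ¬Q = T ∧ T = T
So #2 is true.

#1 false, #2 true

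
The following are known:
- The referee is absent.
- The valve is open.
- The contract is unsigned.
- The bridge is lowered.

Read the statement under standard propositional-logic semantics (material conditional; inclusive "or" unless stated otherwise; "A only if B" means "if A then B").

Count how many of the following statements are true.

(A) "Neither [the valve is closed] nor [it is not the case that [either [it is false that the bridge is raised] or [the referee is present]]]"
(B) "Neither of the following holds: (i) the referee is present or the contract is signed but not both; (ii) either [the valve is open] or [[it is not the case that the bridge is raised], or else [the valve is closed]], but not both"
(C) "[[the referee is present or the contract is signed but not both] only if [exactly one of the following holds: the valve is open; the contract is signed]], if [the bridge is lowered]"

3

Let Q = "the valve is open" (T), S = "the bridge is raised" (F), P = "the referee is present" (F), R = "the contract is signed" (F).

(A): Parsed as ~Q nor ~(~S | P)

~Q = ~T = F
~S = ~F = T
~S | P = T | F = T
~(~S | P) = ~T = F
~Q nor ~(~S | P) = F nor F = T
Hence (A) is true.

(B): In symbols: (P xor R) nor (Q xor (~S | ~Q))

P xor R = F xor F = F
~S = ~F = T
~Q = ~T = F
~S | ~Q = T | F = T
Q xor (~S | ~Q) = T xor T = F
(P xor R) nor (Q xor (~S | ~Q)) = F nor F = T
So (B) is true.

(C): In symbols: ~S -> ((P xor R) -> (Q xor R))

~S = ~F = T
P xor R = F xor F = F
Q xor R = T xor F = T
(P xor R) -> (Q xor R) = F -> T = T
~S -> ((P xor R) -> (Q xor R)) = T -> T = T
So (C) is true.

3 of the 3 statements are true.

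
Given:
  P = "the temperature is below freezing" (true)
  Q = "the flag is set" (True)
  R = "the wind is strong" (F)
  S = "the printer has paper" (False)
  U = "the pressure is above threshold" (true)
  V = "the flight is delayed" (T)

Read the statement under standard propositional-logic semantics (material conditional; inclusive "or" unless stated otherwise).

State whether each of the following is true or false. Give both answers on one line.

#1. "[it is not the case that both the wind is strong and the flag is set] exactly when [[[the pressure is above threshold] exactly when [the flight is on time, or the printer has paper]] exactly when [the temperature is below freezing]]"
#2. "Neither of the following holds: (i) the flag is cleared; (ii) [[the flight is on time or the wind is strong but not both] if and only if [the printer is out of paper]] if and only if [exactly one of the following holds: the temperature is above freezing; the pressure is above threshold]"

#1 False; #2 True

#1: Formalization: (R nand Q) <-> ((U <-> (~V | S)) <-> P)

R nand Q = F nand T = T
~V = ~T = F
~V | S = F | F = F
U <-> (~V | S) = T <-> F = F
(U <-> (~V | S)) <-> P = F <-> T = F
(R nand Q) <-> ((U <-> (~V | S)) <-> P) = T <-> F = F
Thus #1 is false.

#2: Formalization: ~Q nor (((~V xor R) <-> ~S) <-> (~P xor U))

~Q = ~T = F
~V = ~T = F
~V xor R = F xor F = F
~S = ~F = T
(~V xor R) <-> ~S = F <-> T = F
~P = ~T = F
~P xor U = F xor T = T
((~V xor R) <-> ~S) <-> (~P xor U) = F <-> T = F
~Q nor (((~V xor R) <-> ~S) <-> (~P xor U)) = F nor F = T
Thus #2 is true.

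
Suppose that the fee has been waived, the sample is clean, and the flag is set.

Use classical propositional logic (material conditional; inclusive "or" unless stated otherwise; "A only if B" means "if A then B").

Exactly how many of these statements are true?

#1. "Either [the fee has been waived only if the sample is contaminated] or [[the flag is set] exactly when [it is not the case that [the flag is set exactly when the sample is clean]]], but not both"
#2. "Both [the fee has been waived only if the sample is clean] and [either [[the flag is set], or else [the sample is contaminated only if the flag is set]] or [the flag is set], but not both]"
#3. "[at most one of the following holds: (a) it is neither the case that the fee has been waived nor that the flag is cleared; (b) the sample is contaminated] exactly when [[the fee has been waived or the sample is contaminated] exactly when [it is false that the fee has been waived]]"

0

Let P = "the fee has been waived" (True), Q = "the sample is contaminated" (False), R = "the flag is set" (True).

#1: Formalization: (P -> Q) xor (R iff not (R iff not Q))

P -> Q = True -> False = False
not Q = not False = True
R iff not Q = True iff True = True
not (R iff not Q) = not True = False
R iff not (R iff not Q) = True iff False = False
(P -> Q) xor (R iff not (R iff not Q)) = False xor False = False
So #1 is false.

#2: This is (P -> not Q) and ((R or (Q -> R)) xor R).

not Q = not False = True
P -> not Q = True -> True = True
Q -> R = False -> True = True
R or (Q -> R) = True or True = True
(R or (Q -> R)) xor R = True xor True = False
(P -> not Q) and ((R or (Q -> R)) xor R) = True and False = False
So #2 is false.

#3: This is ((P nor not R) nand Q) iff ((P or Q) iff not P).

not R = not True = False
P nor not R = True nor False = False
(P nor not R) nand Q = False nand False = True
P or Q = True or False = True
not P = not True = False
(P or Q) iff not P = True iff False = False
((P nor not R) nand Q) iff ((P or Q) iff not P) = True iff False = False
Hence #3 is false.

Count: 0.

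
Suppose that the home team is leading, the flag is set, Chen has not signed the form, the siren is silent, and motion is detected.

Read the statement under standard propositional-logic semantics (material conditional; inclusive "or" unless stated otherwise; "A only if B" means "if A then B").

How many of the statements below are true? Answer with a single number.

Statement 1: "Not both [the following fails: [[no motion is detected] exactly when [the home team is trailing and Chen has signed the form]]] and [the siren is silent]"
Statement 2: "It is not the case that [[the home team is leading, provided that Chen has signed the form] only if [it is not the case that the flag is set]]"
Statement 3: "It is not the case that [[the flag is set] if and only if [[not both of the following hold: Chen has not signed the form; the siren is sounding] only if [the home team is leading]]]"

2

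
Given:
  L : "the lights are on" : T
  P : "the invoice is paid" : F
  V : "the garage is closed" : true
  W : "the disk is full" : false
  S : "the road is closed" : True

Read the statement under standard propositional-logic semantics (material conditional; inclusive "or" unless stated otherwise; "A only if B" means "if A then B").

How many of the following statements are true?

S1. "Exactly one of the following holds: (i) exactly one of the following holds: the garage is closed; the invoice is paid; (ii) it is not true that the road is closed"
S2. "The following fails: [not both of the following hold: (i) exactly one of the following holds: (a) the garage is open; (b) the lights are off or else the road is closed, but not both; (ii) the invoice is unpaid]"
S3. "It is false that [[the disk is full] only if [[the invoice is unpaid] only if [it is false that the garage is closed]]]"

2

S1: In symbols: (V xor P) xor not S

V xor P = True xor False = True
not S = not True = False
(V xor P) xor not S = True xor False = True
Hence S1 is true.

S2: Formalization: not ((not V xor (not L xor S)) nand not P)

not V = not True = False
not L = not True = False
not L xor S = False xor True = True
not V xor (not L xor S) = False xor True = True
not P = not False = True
(not V xor (not L xor S)) nand not P = True nand True = False
not ((not V xor (not L xor S)) nand not P) = not False = True
Thus S2 is true.

S3: Parsed as not (W -> (not P -> not V))

not P = not False = True
not V = not True = False
not P -> not V = True -> False = False
W -> (not P -> not V) = False -> False = True
not (W -> (not P -> not V)) = not True = False
Hence S3 is false.

Count: 2.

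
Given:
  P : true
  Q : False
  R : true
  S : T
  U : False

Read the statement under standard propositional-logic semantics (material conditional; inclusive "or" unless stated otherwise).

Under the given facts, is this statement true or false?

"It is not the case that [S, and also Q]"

The statement is true.

In symbols: not (S and Q)

S and Q = True and False = False
not (S and Q) = not False = True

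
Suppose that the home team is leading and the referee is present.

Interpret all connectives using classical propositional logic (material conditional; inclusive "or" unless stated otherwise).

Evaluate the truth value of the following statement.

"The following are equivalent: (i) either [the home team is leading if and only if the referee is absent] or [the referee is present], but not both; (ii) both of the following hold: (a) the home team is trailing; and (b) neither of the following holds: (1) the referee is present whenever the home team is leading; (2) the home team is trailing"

Let N = "the home team is leading" (T), G = "the referee is present" (T).
This is ((N <-> ~G) xor G) <-> (~N & ((N -> G) nor ~N)).

~G = ~T = F
N <-> ~G = T <-> F = F
(N <-> ~G) xor G = F xor T = T
~N = ~T = F
N -> G = T -> T = T
~N = ~T = F
(N -> G) nor ~N = T nor F = F
~N & ((N -> G) nor ~N) = F & F = F
((N <-> ~G) xor G) <-> (~N & ((N -> G) nor ~N)) = T <-> F = F

false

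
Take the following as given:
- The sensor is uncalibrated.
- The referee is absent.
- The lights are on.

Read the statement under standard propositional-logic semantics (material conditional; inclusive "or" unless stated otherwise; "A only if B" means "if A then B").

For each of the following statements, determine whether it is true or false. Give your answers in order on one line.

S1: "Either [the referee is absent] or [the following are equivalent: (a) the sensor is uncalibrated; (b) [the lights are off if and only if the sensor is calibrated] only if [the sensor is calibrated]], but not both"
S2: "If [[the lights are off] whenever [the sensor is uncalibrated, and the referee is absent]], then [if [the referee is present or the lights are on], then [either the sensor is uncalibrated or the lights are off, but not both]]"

S1 true; S2 true

Let Q = "the referee is present" (False), P = "the sensor is calibrated" (False), R = "the lights are on" (True).

S1: In symbols: not Q xor (not P iff ((not R iff P) -> P))

not Q = not False = True
not P = not False = True
not R = not True = False
not R iff P = False iff False = True
(not R iff P) -> P = True -> False = False
not P iff ((not R iff P) -> P) = True iff False = False
not Q xor (not P iff ((not R iff P) -> P)) = True xor False = True
Hence S1 is true.

S2: Formalization: ((not P and not Q) -> not R) -> ((Q or R) -> (not P xor not R))

not P = not False = True
not Q = not False = True
not P and not Q = True and True = True
not R = not True = False
(not P and not Q) -> not R = True -> False = False
Q or R = False or True = True
not P = not False = True
not R = not True = False
not P xor not R = True xor False = True
(Q or R) -> (not P xor not R) = True -> True = True
((not P and not Q) -> not R) -> ((Q or R) -> (not P xor not R)) = False -> True = True
Hence S2 is true.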